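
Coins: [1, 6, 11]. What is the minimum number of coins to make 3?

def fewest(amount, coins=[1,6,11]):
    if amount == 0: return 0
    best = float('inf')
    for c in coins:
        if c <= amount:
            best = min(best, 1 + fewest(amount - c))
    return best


Building up with DP:
fewest(0) = 0
fewest(1) = min(1+fewest(0)=1+0=1) = 1
fewest(2) = min(1+fewest(1)=1+1=2) = 2
fewest(3) = min(1+fewest(2)=1+2=3) = 3

3


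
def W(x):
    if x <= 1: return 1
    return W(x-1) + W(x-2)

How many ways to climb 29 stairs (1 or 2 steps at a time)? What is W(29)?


Building up from base cases:
W(0) = 1
W(1) = 1
W(2) = W(1) + W(0) = 1 + 1 = 2
W(3) = W(2) + W(1) = 2 + 1 = 3
W(4) = W(3) + W(2) = 3 + 2 = 5
W(5) = W(4) + W(3) = 5 + 3 = 8
W(6) = W(5) + W(4) = 8 + 5 = 13
W(7) = W(6) + W(5) = 13 + 8 = 21
W(8) = W(7) + W(6) = 21 + 13 = 34
W(9) = W(8) + W(7) = 34 + 21 = 55
W(10) = W(9) + W(8) = 55 + 34 = 89
W(11) = W(10) + W(9) = 89 + 55 = 144
W(12) = W(11) + W(10) = 144 + 89 = 233
W(13) = W(12) + W(11) = 233 + 144 = 377
W(14) = W(13) + W(12) = 377 + 233 = 610
W(15) = W(14) + W(13) = 610 + 377 = 987
W(16) = W(15) + W(14) = 987 + 610 = 1597
W(17) = W(16) + W(15) = 1597 + 987 = 2584
W(18) = W(17) + W(16) = 2584 + 1597 = 4181
W(19) = W(18) + W(17) = 4181 + 2584 = 6765
W(20) = W(19) + W(18) = 6765 + 4181 = 10946
W(21) = W(20) + W(19) = 10946 + 6765 = 17711
W(22) = W(21) + W(20) = 17711 + 10946 = 28657
W(23) = W(22) + W(21) = 28657 + 17711 = 46368
W(24) = W(23) + W(22) = 46368 + 28657 = 75025
W(25) = W(24) + W(23) = 75025 + 46368 = 121393
W(26) = W(25) + W(24) = 121393 + 75025 = 196418
W(27) = W(26) + W(25) = 196418 + 121393 = 317811
W(28) = W(27) + W(26) = 317811 + 196418 = 514229
W(29) = W(28) + W(27) = 514229 + 317811 = 832040

832040


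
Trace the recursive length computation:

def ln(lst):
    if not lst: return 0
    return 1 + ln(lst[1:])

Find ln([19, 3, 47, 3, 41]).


ln([19, 3, 47, 3, 41]) = 1 + ln([3, 47, 3, 41])
ln([3, 47, 3, 41]) = 1 + ln([47, 3, 41])
ln([47, 3, 41]) = 1 + ln([3, 41])
ln([3, 41]) = 1 + ln([41])
ln([41]) = 1 + ln([])
ln([]) = 0  (base case)
Unwinding: 1 + 1 + 1 + 1 + 1 + 0 = 5

5


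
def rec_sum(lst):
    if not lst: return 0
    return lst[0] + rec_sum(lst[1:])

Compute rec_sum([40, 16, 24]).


rec_sum([40, 16, 24]) = 40 + rec_sum([16, 24])
rec_sum([16, 24]) = 16 + rec_sum([24])
rec_sum([24]) = 24 + rec_sum([])
rec_sum([]) = 0  (base case)
Total: 40 + 16 + 24 + 0 = 80

80


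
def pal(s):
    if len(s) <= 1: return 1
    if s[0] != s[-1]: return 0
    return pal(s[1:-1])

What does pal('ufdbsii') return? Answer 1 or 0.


pal('ufdbsii'): s[0]='u' != s[-1]='i' -> return 0
Result: 0 (not a palindrome)

0


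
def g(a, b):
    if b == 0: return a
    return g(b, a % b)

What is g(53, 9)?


g(53, 9) = g(9, 8)
g(9, 8) = g(8, 1)
g(8, 1) = g(1, 0)
g(1, 0) = 1  (base case)

1


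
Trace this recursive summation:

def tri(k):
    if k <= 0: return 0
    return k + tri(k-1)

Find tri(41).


tri(41)
= 41 + 40 + 39 + 38 + 37 + 36 + 35 + 34 + 33 + 32 + 31 + 30 + 29 + 28 + 27 + 26 + 25 + 24 + 23 + 22 + 21 + 20 + 19 + 18 + 17 + 16 + 15 + 14 + 13 + 12 + 11 + 10 + 9 + 8 + 7 + 6 + 5 + 4 + 3 + 2 + 1 + tri(0)
= 41 + 40 + 39 + 38 + 37 + 36 + 35 + 34 + 33 + 32 + 31 + 30 + 29 + 28 + 27 + 26 + 25 + 24 + 23 + 22 + 21 + 20 + 19 + 18 + 17 + 16 + 15 + 14 + 13 + 12 + 11 + 10 + 9 + 8 + 7 + 6 + 5 + 4 + 3 + 2 + 1 + 0
= 861

861


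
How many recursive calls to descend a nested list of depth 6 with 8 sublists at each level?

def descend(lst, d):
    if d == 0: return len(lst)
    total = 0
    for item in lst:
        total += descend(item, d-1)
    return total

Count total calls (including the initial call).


At depth 0 (root): 1 call
At depth 1: each of 1 parents calls descend on 8 children = 8 calls
At depth 2: each of 8 parents calls descend on 8 children = 64 calls
At depth 3: each of 64 parents calls descend on 8 children = 512 calls
At depth 4: each of 512 parents calls descend on 8 children = 4096 calls
At depth 5: each of 4096 parents calls descend on 8 children = 32768 calls
At depth 6: each of 32768 parents calls descend on 8 children = 262144 calls
Total: 1 + 8 + 64 + 512 + 4096 + 32768 + 262144 = 299593

299593


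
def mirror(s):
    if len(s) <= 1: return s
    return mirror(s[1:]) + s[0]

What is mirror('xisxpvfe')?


mirror('xisxpvfe') = mirror('isxpvfe') + 'x'
mirror('isxpvfe') = mirror('sxpvfe') + 'i'
mirror('sxpvfe') = mirror('xpvfe') + 's'
mirror('xpvfe') = mirror('pvfe') + 'x'
mirror('pvfe') = mirror('vfe') + 'p'
mirror('vfe') = mirror('fe') + 'v'
mirror('fe') = mirror('e') + 'f'
mirror('e') = 'e'  (base case)
Concatenating: 'e' + 'f' + 'v' + 'p' + 'x' + 's' + 'i' + 'x' = 'efvpxsix'

efvpxsix


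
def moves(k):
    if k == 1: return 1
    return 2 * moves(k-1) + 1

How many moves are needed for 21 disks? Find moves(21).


moves(21) = 2 * moves(20) + 1
moves(20) = 2 * moves(19) + 1
moves(19) = 2 * moves(18) + 1
moves(18) = 2 * moves(17) + 1
moves(17) = 2 * moves(16) + 1
moves(16) = 2 * moves(15) + 1
moves(15) = 2 * moves(14) + 1
moves(14) = 2 * moves(13) + 1
moves(13) = 2 * moves(12) + 1
moves(12) = 2 * moves(11) + 1
moves(11) = 2 * moves(10) + 1
moves(10) = 2 * moves(9) + 1
moves(9) = 2 * moves(8) + 1
moves(8) = 2 * moves(7) + 1
moves(7) = 2 * moves(6) + 1
moves(6) = 2 * moves(5) + 1
moves(5) = 2 * moves(4) + 1
moves(4) = 2 * moves(3) + 1
moves(3) = 2 * moves(2) + 1
moves(2) = 2 * moves(1) + 1
moves(1) = 1  (base case)
moves(2) = 2 * 1 + 1 = 3
moves(3) = 2 * 3 + 1 = 7
moves(4) = 2 * 7 + 1 = 15
moves(5) = 2 * 15 + 1 = 31
moves(6) = 2 * 31 + 1 = 63
moves(7) = 2 * 63 + 1 = 127
moves(8) = 2 * 127 + 1 = 255
moves(9) = 2 * 255 + 1 = 511
moves(10) = 2 * 511 + 1 = 1023
moves(11) = 2 * 1023 + 1 = 2047
moves(12) = 2 * 2047 + 1 = 4095
moves(13) = 2 * 4095 + 1 = 8191
moves(14) = 2 * 8191 + 1 = 16383
moves(15) = 2 * 16383 + 1 = 32767
moves(16) = 2 * 32767 + 1 = 65535
moves(17) = 2 * 65535 + 1 = 131071
moves(18) = 2 * 131071 + 1 = 262143
moves(19) = 2 * 262143 + 1 = 524287
moves(20) = 2 * 524287 + 1 = 1048575
moves(21) = 2 * 1048575 + 1 = 2097151

2097151


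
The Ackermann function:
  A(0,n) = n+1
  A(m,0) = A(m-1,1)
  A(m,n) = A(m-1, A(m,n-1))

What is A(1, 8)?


A(1, 8) = A(0, A(1, 7))
  A(1, 7) = A(0, A(1, 6))
    A(1, 6) = A(0, A(1, 5))
      A(1, 5) = A(0, A(1, 4))
        A(1, 4) = A(0, A(1, 3))
          A(1, 3) = A(0, A(1, 2))
          A(1, 2) = A(0, A(1, 1))
          A(1, 1) = A(0, A(1, 0))
          A(1, 0) = A(0, 1)
          A(0, 1) = 2
            = A(0, 2)
          A(0, 2) = 3
            = A(0, 3)
          A(0, 3) = 4
            = A(0, 4)
          A(0, 4) = 5
          = A(0, 5)
          A(0, 5) = 6
        = A(0, 6)
        A(0, 6) = 7
      = A(0, 7)
      A(0, 7) = 8
    = A(0, 8)
    A(0, 8) = 9
  = A(0, 9)
... (trace truncated)
Result: A(1, 8) = 10

10


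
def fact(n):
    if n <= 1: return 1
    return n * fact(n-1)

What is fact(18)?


fact(18)
= 18 * fact(17)
= 18 * 17 * fact(16)
= 18 * 17 * 16 * fact(15)
= 18 * 17 * 16 * 15 * fact(14)
= 18 * 17 * 16 * 15 * 14 * fact(13)
= 18 * 17 * 16 * 15 * 14 * 13 * fact(12)
= 18 * 17 * 16 * 15 * 14 * 13 * 12 * fact(11)
= 18 * 17 * 16 * 15 * 14 * 13 * 12 * 11 * fact(10)
= 18 * 17 * 16 * 15 * 14 * 13 * 12 * 11 * 10 * fact(9)
= 18 * 17 * 16 * 15 * 14 * 13 * 12 * 11 * 10 * 9 * fact(8)
= 18 * 17 * 16 * 15 * 14 * 13 * 12 * 11 * 10 * 9 * 8 * fact(7)
= 18 * 17 * 16 * 15 * 14 * 13 * 12 * 11 * 10 * 9 * 8 * 7 * fact(6)
= 18 * 17 * 16 * 15 * 14 * 13 * 12 * 11 * 10 * 9 * 8 * 7 * 6 * fact(5)
= 18 * 17 * 16 * 15 * 14 * 13 * 12 * 11 * 10 * 9 * 8 * 7 * 6 * 5 * fact(4)
= 18 * 17 * 16 * 15 * 14 * 13 * 12 * 11 * 10 * 9 * 8 * 7 * 6 * 5 * 4 * fact(3)
= 18 * 17 * 16 * 15 * 14 * 13 * 12 * 11 * 10 * 9 * 8 * 7 * 6 * 5 * 4 * 3 * fact(2)
= 18 * 17 * 16 * 15 * 14 * 13 * 12 * 11 * 10 * 9 * 8 * 7 * 6 * 5 * 4 * 3 * 2 * fact(1)
= 18 * 17 * 16 * 15 * 14 * 13 * 12 * 11 * 10 * 9 * 8 * 7 * 6 * 5 * 4 * 3 * 2 * 1
= 6402373705728000

6402373705728000


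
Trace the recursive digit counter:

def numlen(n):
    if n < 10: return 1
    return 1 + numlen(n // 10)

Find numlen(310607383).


numlen(310607383) = 1 + numlen(31060738)
numlen(31060738) = 1 + numlen(3106073)
numlen(3106073) = 1 + numlen(310607)
numlen(310607) = 1 + numlen(31060)
numlen(31060) = 1 + numlen(3106)
numlen(3106) = 1 + numlen(310)
numlen(310) = 1 + numlen(31)
numlen(31) = 1 + numlen(3)
numlen(3) = 1  (base case: 3 < 10)
Unwinding: 1 + 1 + 1 + 1 + 1 + 1 + 1 + 1 + 1 = 9

9


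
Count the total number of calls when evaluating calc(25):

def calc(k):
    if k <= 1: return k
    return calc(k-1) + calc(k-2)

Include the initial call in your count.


Let C(n) = total calls for calc(n)
C(0) = 1, C(1) = 1
C(2) = 1 + C(1) + C(0) = 1 + 1 + 1 = 3
C(3) = 1 + C(2) + C(1) = 1 + 3 + 1 = 5
C(4) = 1 + C(3) + C(2) = 1 + 5 + 3 = 9
C(5) = 1 + C(4) + C(3) = 1 + 9 + 5 = 15
C(6) = 1 + C(5) + C(4) = 1 + 15 + 9 = 25
C(7) = 1 + C(6) + C(5) = 1 + 25 + 15 = 41
C(8) = 1 + C(7) + C(6) = 1 + 41 + 25 = 67
C(9) = 1 + C(8) + C(7) = 1 + 67 + 41 = 109
C(10) = 1 + C(9) + C(8) = 1 + 109 + 67 = 177
C(11) = 1 + C(10) + C(9) = 1 + 177 + 109 = 287
C(12) = 1 + C(11) + C(10) = 1 + 287 + 177 = 465
C(13) = 1 + C(12) + C(11) = 1 + 465 + 287 = 753
C(14) = 1 + C(13) + C(12) = 1 + 753 + 465 = 1219
C(15) = 1 + C(14) + C(13) = 1 + 1219 + 753 = 1973
C(16) = 1 + C(15) + C(14) = 1 + 1973 + 1219 = 3193
C(17) = 1 + C(16) + C(15) = 1 + 3193 + 1973 = 5167
C(18) = 1 + C(17) + C(16) = 1 + 5167 + 3193 = 8361
C(19) = 1 + C(18) + C(17) = 1 + 8361 + 5167 = 13529
C(20) = 1 + C(19) + C(18) = 1 + 13529 + 8361 = 21891
C(21) = 1 + C(20) + C(19) = 1 + 21891 + 13529 = 35421
C(22) = 1 + C(21) + C(20) = 1 + 35421 + 21891 = 57313
C(23) = 1 + C(22) + C(21) = 1 + 57313 + 35421 = 92735
C(24) = 1 + C(23) + C(22) = 1 + 92735 + 57313 = 150049
C(25) = 1 + C(24) + C(23) = 1 + 150049 + 92735 = 242785

242785


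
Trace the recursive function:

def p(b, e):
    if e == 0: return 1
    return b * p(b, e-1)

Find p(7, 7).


p(7, 7)
= 7 * p(7, 6)
= 7 * 7 * p(7, 5)
= 7 * 7 * 7 * p(7, 4)
= 7 * 7 * 7 * 7 * p(7, 3)
= 7 * 7 * 7 * 7 * 7 * p(7, 2)
= 7 * 7 * 7 * 7 * 7 * 7 * p(7, 1)
= 7 * 7 * 7 * 7 * 7 * 7 * 7 * p(7, 0)
= 7 * 7 * 7 * 7 * 7 * 7 * 7 * 1
= 823543

823543


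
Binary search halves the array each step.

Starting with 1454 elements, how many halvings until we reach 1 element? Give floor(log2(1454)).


1454 / 2 = 727
727 / 2 = 363
363 / 2 = 181
181 / 2 = 90
90 / 2 = 45
45 / 2 = 22
22 / 2 = 11
11 / 2 = 5
5 / 2 = 2
2 / 2 = 1
Reached 1 after 10 halvings

10


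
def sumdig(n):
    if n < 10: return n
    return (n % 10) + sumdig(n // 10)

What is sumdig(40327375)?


sumdig(40327375) = 5 + sumdig(4032737)
sumdig(4032737) = 7 + sumdig(403273)
sumdig(403273) = 3 + sumdig(40327)
sumdig(40327) = 7 + sumdig(4032)
sumdig(4032) = 2 + sumdig(403)
sumdig(403) = 3 + sumdig(40)
sumdig(40) = 0 + sumdig(4)
sumdig(4) = 4  (base case)
Total: 5 + 7 + 3 + 7 + 2 + 3 + 0 + 4 = 31

31


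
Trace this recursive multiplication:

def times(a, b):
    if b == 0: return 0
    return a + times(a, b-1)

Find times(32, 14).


times(32, 14) = 32 + times(32, 13)
times(32, 13) = 32 + times(32, 12)
times(32, 12) = 32 + times(32, 11)
times(32, 11) = 32 + times(32, 10)
times(32, 10) = 32 + times(32, 9)
times(32, 9) = 32 + times(32, 8)
times(32, 8) = 32 + times(32, 7)
times(32, 7) = 32 + times(32, 6)
times(32, 6) = 32 + times(32, 5)
times(32, 5) = 32 + times(32, 4)
times(32, 4) = 32 + times(32, 3)
times(32, 3) = 32 + times(32, 2)
times(32, 2) = 32 + times(32, 1)
times(32, 1) = 32 + times(32, 0)
times(32, 0) = 0  (base case)
Total: 32 + 32 + 32 + 32 + 32 + 32 + 32 + 32 + 32 + 32 + 32 + 32 + 32 + 32 + 0 = 448

448


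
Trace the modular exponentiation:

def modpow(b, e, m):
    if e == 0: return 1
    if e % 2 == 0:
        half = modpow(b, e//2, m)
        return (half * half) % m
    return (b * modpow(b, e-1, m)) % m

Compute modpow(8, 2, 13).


modpow(8, 2, 13): e is even, compute modpow(8, 1, 13)
  modpow(8, 1, 13): e is odd, compute modpow(8, 0, 13)
    modpow(8, 0, 13) = 1
  (8 * 1) % 13 = 8
half=8, (8*8) % 13 = 12

12


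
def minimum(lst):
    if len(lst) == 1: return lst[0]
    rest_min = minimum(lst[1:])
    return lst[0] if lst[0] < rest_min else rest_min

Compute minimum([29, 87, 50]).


minimum([29, 87, 50]): compare 29 with minimum([87, 50])
minimum([87, 50]): compare 87 with minimum([50])
minimum([50]) = 50  (base case)
Compare 87 with 50 -> 50
Compare 29 with 50 -> 29

29


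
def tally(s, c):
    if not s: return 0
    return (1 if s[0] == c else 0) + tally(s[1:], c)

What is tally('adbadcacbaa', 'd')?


s[0]='a' != 'd' -> 0
s[0]='d' == 'd' -> 1
s[0]='b' != 'd' -> 0
s[0]='a' != 'd' -> 0
s[0]='d' == 'd' -> 1
s[0]='c' != 'd' -> 0
s[0]='a' != 'd' -> 0
s[0]='c' != 'd' -> 0
s[0]='b' != 'd' -> 0
s[0]='a' != 'd' -> 0
s[0]='a' != 'd' -> 0
Sum: 0 + 1 + 0 + 0 + 1 + 0 + 0 + 0 + 0 + 0 + 0 = 2

2


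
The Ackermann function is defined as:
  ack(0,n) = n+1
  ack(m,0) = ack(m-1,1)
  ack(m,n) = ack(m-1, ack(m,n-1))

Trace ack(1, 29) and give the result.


ack(1, 29) = ack(0, ack(1, 28))
  ack(1, 28) = ack(0, ack(1, 27))
    ack(1, 27) = ack(0, ack(1, 26))
      ack(1, 26) = ack(0, ack(1, 25))
        ack(1, 25) = ack(0, ack(1, 24))
          ack(1, 24) = ack(0, ack(1, 23))
          ack(1, 23) = ack(0, ack(1, 22))
          ack(1, 22) = ack(0, ack(1, 21))
          ack(1, 21) = ack(0, ack(1, 20))
          ack(1, 20) = ack(0, ack(1, 19))
          ack(1, 19) = ack(0, ack(1, 18))
          ack(1, 18) = ack(0, ack(1, 17))
          ack(1, 17) = ack(0, ack(1, 16))
          ack(1, 16) = ack(0, ack(1, 15))
          ack(1, 15) = ack(0, ack(1, 14))
          ack(1, 14) = ack(0, ack(1, 13))
          ack(1, 13) = ack(0, ack(1, 12))
          ack(1, 12) = ack(0, ack(1, 11))
          ack(1, 11) = ack(0, ack(1, 10))
          ack(1, 10) = ack(0, ack(1, 9))
          ack(1, 9) = ack(0, ack(1, 8))
          ack(1, 8) = ack(0, ack(1, 7))
          ack(1, 7) = ack(0, ack(1, 6))
          ack(1, 6) = ack(0, ack(1, 5))
          ack(1, 5) = ack(0, ack(1, 4))
... (trace truncated)
Result: ack(1, 29) = 31

31


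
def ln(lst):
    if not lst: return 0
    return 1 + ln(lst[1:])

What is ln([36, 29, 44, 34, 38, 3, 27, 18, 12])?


ln([36, 29, 44, 34, 38, 3, 27, 18, 12]) = 1 + ln([29, 44, 34, 38, 3, 27, 18, 12])
ln([29, 44, 34, 38, 3, 27, 18, 12]) = 1 + ln([44, 34, 38, 3, 27, 18, 12])
ln([44, 34, 38, 3, 27, 18, 12]) = 1 + ln([34, 38, 3, 27, 18, 12])
ln([34, 38, 3, 27, 18, 12]) = 1 + ln([38, 3, 27, 18, 12])
ln([38, 3, 27, 18, 12]) = 1 + ln([3, 27, 18, 12])
ln([3, 27, 18, 12]) = 1 + ln([27, 18, 12])
ln([27, 18, 12]) = 1 + ln([18, 12])
ln([18, 12]) = 1 + ln([12])
ln([12]) = 1 + ln([])
ln([]) = 0  (base case)
Unwinding: 1 + 1 + 1 + 1 + 1 + 1 + 1 + 1 + 1 + 0 = 9

9


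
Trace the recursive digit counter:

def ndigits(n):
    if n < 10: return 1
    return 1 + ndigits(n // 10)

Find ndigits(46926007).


ndigits(46926007) = 1 + ndigits(4692600)
ndigits(4692600) = 1 + ndigits(469260)
ndigits(469260) = 1 + ndigits(46926)
ndigits(46926) = 1 + ndigits(4692)
ndigits(4692) = 1 + ndigits(469)
ndigits(469) = 1 + ndigits(46)
ndigits(46) = 1 + ndigits(4)
ndigits(4) = 1  (base case: 4 < 10)
Unwinding: 1 + 1 + 1 + 1 + 1 + 1 + 1 + 1 = 8

8


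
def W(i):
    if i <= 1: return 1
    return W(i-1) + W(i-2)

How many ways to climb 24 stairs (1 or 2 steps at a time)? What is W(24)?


Building up from base cases:
W(0) = 1
W(1) = 1
W(2) = W(1) + W(0) = 1 + 1 = 2
W(3) = W(2) + W(1) = 2 + 1 = 3
W(4) = W(3) + W(2) = 3 + 2 = 5
W(5) = W(4) + W(3) = 5 + 3 = 8
W(6) = W(5) + W(4) = 8 + 5 = 13
W(7) = W(6) + W(5) = 13 + 8 = 21
W(8) = W(7) + W(6) = 21 + 13 = 34
W(9) = W(8) + W(7) = 34 + 21 = 55
W(10) = W(9) + W(8) = 55 + 34 = 89
W(11) = W(10) + W(9) = 89 + 55 = 144
W(12) = W(11) + W(10) = 144 + 89 = 233
W(13) = W(12) + W(11) = 233 + 144 = 377
W(14) = W(13) + W(12) = 377 + 233 = 610
W(15) = W(14) + W(13) = 610 + 377 = 987
W(16) = W(15) + W(14) = 987 + 610 = 1597
W(17) = W(16) + W(15) = 1597 + 987 = 2584
W(18) = W(17) + W(16) = 2584 + 1597 = 4181
W(19) = W(18) + W(17) = 4181 + 2584 = 6765
W(20) = W(19) + W(18) = 6765 + 4181 = 10946
W(21) = W(20) + W(19) = 10946 + 6765 = 17711
W(22) = W(21) + W(20) = 17711 + 10946 = 28657
W(23) = W(22) + W(21) = 28657 + 17711 = 46368
W(24) = W(23) + W(22) = 46368 + 28657 = 75025

75025


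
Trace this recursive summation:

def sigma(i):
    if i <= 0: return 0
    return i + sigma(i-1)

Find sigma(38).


sigma(38)
= 38 + 37 + 36 + 35 + 34 + 33 + 32 + 31 + 30 + 29 + 28 + 27 + 26 + 25 + 24 + 23 + 22 + 21 + 20 + 19 + 18 + 17 + 16 + 15 + 14 + 13 + 12 + 11 + 10 + 9 + 8 + 7 + 6 + 5 + 4 + 3 + 2 + 1 + sigma(0)
= 38 + 37 + 36 + 35 + 34 + 33 + 32 + 31 + 30 + 29 + 28 + 27 + 26 + 25 + 24 + 23 + 22 + 21 + 20 + 19 + 18 + 17 + 16 + 15 + 14 + 13 + 12 + 11 + 10 + 9 + 8 + 7 + 6 + 5 + 4 + 3 + 2 + 1 + 0
= 741

741


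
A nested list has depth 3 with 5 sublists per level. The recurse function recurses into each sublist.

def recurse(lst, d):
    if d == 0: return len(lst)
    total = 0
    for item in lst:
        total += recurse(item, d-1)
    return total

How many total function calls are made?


At depth 0 (root): 1 call
At depth 1: each of 1 parents calls recurse on 5 children = 5 calls
At depth 2: each of 5 parents calls recurse on 5 children = 25 calls
At depth 3: each of 25 parents calls recurse on 5 children = 125 calls
Total: 1 + 5 + 25 + 125 = 156

156


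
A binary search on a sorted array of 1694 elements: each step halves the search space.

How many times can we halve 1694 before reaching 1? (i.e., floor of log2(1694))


1694 / 2 = 847
847 / 2 = 423
423 / 2 = 211
211 / 2 = 105
105 / 2 = 52
52 / 2 = 26
26 / 2 = 13
13 / 2 = 6
6 / 2 = 3
3 / 2 = 1
Reached 1 after 10 halvings

10


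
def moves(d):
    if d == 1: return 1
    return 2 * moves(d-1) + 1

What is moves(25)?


moves(25) = 2 * moves(24) + 1
moves(24) = 2 * moves(23) + 1
moves(23) = 2 * moves(22) + 1
moves(22) = 2 * moves(21) + 1
moves(21) = 2 * moves(20) + 1
moves(20) = 2 * moves(19) + 1
moves(19) = 2 * moves(18) + 1
moves(18) = 2 * moves(17) + 1
moves(17) = 2 * moves(16) + 1
moves(16) = 2 * moves(15) + 1
moves(15) = 2 * moves(14) + 1
moves(14) = 2 * moves(13) + 1
moves(13) = 2 * moves(12) + 1
moves(12) = 2 * moves(11) + 1
moves(11) = 2 * moves(10) + 1
moves(10) = 2 * moves(9) + 1
moves(9) = 2 * moves(8) + 1
moves(8) = 2 * moves(7) + 1
moves(7) = 2 * moves(6) + 1
moves(6) = 2 * moves(5) + 1
moves(5) = 2 * moves(4) + 1
moves(4) = 2 * moves(3) + 1
moves(3) = 2 * moves(2) + 1
moves(2) = 2 * moves(1) + 1
moves(1) = 1  (base case)
moves(2) = 2 * 1 + 1 = 3
moves(3) = 2 * 3 + 1 = 7
moves(4) = 2 * 7 + 1 = 15
moves(5) = 2 * 15 + 1 = 31
moves(6) = 2 * 31 + 1 = 63
moves(7) = 2 * 63 + 1 = 127
moves(8) = 2 * 127 + 1 = 255
moves(9) = 2 * 255 + 1 = 511
moves(10) = 2 * 511 + 1 = 1023
moves(11) = 2 * 1023 + 1 = 2047
moves(12) = 2 * 2047 + 1 = 4095
moves(13) = 2 * 4095 + 1 = 8191
moves(14) = 2 * 8191 + 1 = 16383
moves(15) = 2 * 16383 + 1 = 32767
moves(16) = 2 * 32767 + 1 = 65535
moves(17) = 2 * 65535 + 1 = 131071
moves(18) = 2 * 131071 + 1 = 262143
moves(19) = 2 * 262143 + 1 = 524287
moves(20) = 2 * 524287 + 1 = 1048575
moves(21) = 2 * 1048575 + 1 = 2097151
moves(22) = 2 * 2097151 + 1 = 4194303
moves(23) = 2 * 4194303 + 1 = 8388607
moves(24) = 2 * 8388607 + 1 = 16777215
moves(25) = 2 * 16777215 + 1 = 33554431

33554431


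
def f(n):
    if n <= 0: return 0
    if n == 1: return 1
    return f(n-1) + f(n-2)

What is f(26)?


Computing f(26) bottom-up:
f(0) = 0
f(1) = 1
f(2) = f(1) + f(0) = 1 + 0 = 1
f(3) = f(2) + f(1) = 1 + 1 = 2
f(4) = f(3) + f(2) = 2 + 1 = 3
f(5) = f(4) + f(3) = 3 + 2 = 5
f(6) = f(5) + f(4) = 5 + 3 = 8
f(7) = f(6) + f(5) = 8 + 5 = 13
f(8) = f(7) + f(6) = 13 + 8 = 21
f(9) = f(8) + f(7) = 21 + 13 = 34
f(10) = f(9) + f(8) = 34 + 21 = 55
f(11) = f(10) + f(9) = 55 + 34 = 89
f(12) = f(11) + f(10) = 89 + 55 = 144
f(13) = f(12) + f(11) = 144 + 89 = 233
f(14) = f(13) + f(12) = 233 + 144 = 377
f(15) = f(14) + f(13) = 377 + 233 = 610
f(16) = f(15) + f(14) = 610 + 377 = 987
f(17) = f(16) + f(15) = 987 + 610 = 1597
f(18) = f(17) + f(16) = 1597 + 987 = 2584
f(19) = f(18) + f(17) = 2584 + 1597 = 4181
f(20) = f(19) + f(18) = 4181 + 2584 = 6765
f(21) = f(20) + f(19) = 6765 + 4181 = 10946
f(22) = f(21) + f(20) = 10946 + 6765 = 17711
f(23) = f(22) + f(21) = 17711 + 10946 = 28657
f(24) = f(23) + f(22) = 28657 + 17711 = 46368
f(25) = f(24) + f(23) = 46368 + 28657 = 75025
f(26) = f(25) + f(24) = 75025 + 46368 = 121393

121393


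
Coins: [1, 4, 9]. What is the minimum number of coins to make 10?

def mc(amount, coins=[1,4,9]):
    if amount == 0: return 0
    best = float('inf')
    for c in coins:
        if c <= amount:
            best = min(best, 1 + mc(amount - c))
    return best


Building up with DP:
mc(0) = 0
mc(1) = min(1+mc(0)=1+0=1) = 1
mc(2) = min(1+mc(1)=1+1=2) = 2
mc(3) = min(1+mc(2)=1+2=3) = 3
mc(4) = min(1+mc(3)=1+3=4, 1+mc(0)=1+0=1) = 1
mc(5) = min(1+mc(4)=1+1=2, 1+mc(1)=1+1=2) = 2
mc(6) = min(1+mc(5)=1+2=3, 1+mc(2)=1+2=3) = 3
mc(7) = min(1+mc(6)=1+3=4, 1+mc(3)=1+3=4) = 4
mc(8) = min(1+mc(7)=1+4=5, 1+mc(4)=1+1=2) = 2
mc(9) = min(1+mc(8)=1+2=3, 1+mc(5)=1+2=3, 1+mc(0)=1+0=1) = 1
mc(10) = min(1+mc(9)=1+1=2, 1+mc(6)=1+3=4, 1+mc(1)=1+1=2) = 2

2


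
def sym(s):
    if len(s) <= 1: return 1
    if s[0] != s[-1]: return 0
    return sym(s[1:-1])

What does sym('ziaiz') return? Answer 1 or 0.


sym('ziaiz'): s[0]='z' == s[-1]='z' -> check sym('iai')
sym('iai'): s[0]='i' == s[-1]='i' -> check sym('a')
sym('a'): len <= 1 -> return 1  (base case)
Result: 1 (palindrome)

1


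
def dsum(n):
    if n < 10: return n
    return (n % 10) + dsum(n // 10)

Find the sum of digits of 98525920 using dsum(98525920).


dsum(98525920) = 0 + dsum(9852592)
dsum(9852592) = 2 + dsum(985259)
dsum(985259) = 9 + dsum(98525)
dsum(98525) = 5 + dsum(9852)
dsum(9852) = 2 + dsum(985)
dsum(985) = 5 + dsum(98)
dsum(98) = 8 + dsum(9)
dsum(9) = 9  (base case)
Total: 0 + 2 + 9 + 5 + 2 + 5 + 8 + 9 = 40

40


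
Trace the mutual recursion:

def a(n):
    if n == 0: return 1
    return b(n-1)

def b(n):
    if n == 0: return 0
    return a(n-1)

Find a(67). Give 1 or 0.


a(67) = b(66)
b(66) = a(65)
a(65) = b(64)
b(64) = a(63)
a(63) = b(62)
b(62) = a(61)
a(61) = b(60)
b(60) = a(59)
a(59) = b(58)
b(58) = a(57)
a(57) = b(56)
b(56) = a(55)
a(55) = b(54)
b(54) = a(53)
a(53) = b(52)
b(52) = a(51)
a(51) = b(50)
b(50) = a(49)
a(49) = b(48)
b(48) = a(47)
a(47) = b(46)
b(46) = a(45)
a(45) = b(44)
b(44) = a(43)
a(43) = b(42)
b(42) = a(41)
a(41) = b(40)
b(40) = a(39)
a(39) = b(38)
b(38) = a(37)
a(37) = b(36)
b(36) = a(35)
a(35) = b(34)
b(34) = a(33)
a(33) = b(32)
b(32) = a(31)
a(31) = b(30)
b(30) = a(29)
a(29) = b(28)
b(28) = a(27)
a(27) = b(26)
b(26) = a(25)
a(25) = b(24)
b(24) = a(23)
a(23) = b(22)
b(22) = a(21)
a(21) = b(20)
b(20) = a(19)
a(19) = b(18)
b(18) = a(17)
a(17) = b(16)
b(16) = a(15)
a(15) = b(14)
b(14) = a(13)
a(13) = b(12)
b(12) = a(11)
a(11) = b(10)
b(10) = a(9)
a(9) = b(8)
b(8) = a(7)
a(7) = b(6)
b(6) = a(5)
a(5) = b(4)
b(4) = a(3)
a(3) = b(2)
b(2) = a(1)
a(1) = b(0)
b(0) = 0  (base case)
Result: 0

0


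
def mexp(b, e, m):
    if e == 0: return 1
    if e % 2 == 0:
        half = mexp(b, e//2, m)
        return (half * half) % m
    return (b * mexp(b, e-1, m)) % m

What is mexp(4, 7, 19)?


mexp(4, 7, 19): e is odd, compute mexp(4, 6, 19)
  mexp(4, 6, 19): e is even, compute mexp(4, 3, 19)
    mexp(4, 3, 19): e is odd, compute mexp(4, 2, 19)
      mexp(4, 2, 19): e is even, compute mexp(4, 1, 19)
        mexp(4, 1, 19): e is odd, compute mexp(4, 0, 19)
          mexp(4, 0, 19) = 1
        (4 * 1) % 19 = 4
      half=4, (4*4) % 19 = 16
    (4 * 16) % 19 = 7
  half=7, (7*7) % 19 = 11
(4 * 11) % 19 = 6

6


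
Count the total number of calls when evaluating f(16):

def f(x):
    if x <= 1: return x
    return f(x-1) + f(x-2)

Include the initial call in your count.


Let C(n) = total calls for f(n)
C(0) = 1, C(1) = 1
C(2) = 1 + C(1) + C(0) = 1 + 1 + 1 = 3
C(3) = 1 + C(2) + C(1) = 1 + 3 + 1 = 5
C(4) = 1 + C(3) + C(2) = 1 + 5 + 3 = 9
C(5) = 1 + C(4) + C(3) = 1 + 9 + 5 = 15
C(6) = 1 + C(5) + C(4) = 1 + 15 + 9 = 25
C(7) = 1 + C(6) + C(5) = 1 + 25 + 15 = 41
C(8) = 1 + C(7) + C(6) = 1 + 41 + 25 = 67
C(9) = 1 + C(8) + C(7) = 1 + 67 + 41 = 109
C(10) = 1 + C(9) + C(8) = 1 + 109 + 67 = 177
C(11) = 1 + C(10) + C(9) = 1 + 177 + 109 = 287
C(12) = 1 + C(11) + C(10) = 1 + 287 + 177 = 465
C(13) = 1 + C(12) + C(11) = 1 + 465 + 287 = 753
C(14) = 1 + C(13) + C(12) = 1 + 753 + 465 = 1219
C(15) = 1 + C(14) + C(13) = 1 + 1219 + 753 = 1973
C(16) = 1 + C(15) + C(14) = 1 + 1973 + 1219 = 3193

3193


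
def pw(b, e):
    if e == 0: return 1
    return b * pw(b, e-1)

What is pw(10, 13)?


pw(10, 13)
= 10 * pw(10, 12)
= 10 * 10 * pw(10, 11)
= 10 * 10 * 10 * pw(10, 10)
= 10 * 10 * 10 * 10 * pw(10, 9)
= 10 * 10 * 10 * 10 * 10 * pw(10, 8)
= 10 * 10 * 10 * 10 * 10 * 10 * pw(10, 7)
= 10 * 10 * 10 * 10 * 10 * 10 * 10 * pw(10, 6)
= 10 * 10 * 10 * 10 * 10 * 10 * 10 * 10 * pw(10, 5)
= 10 * 10 * 10 * 10 * 10 * 10 * 10 * 10 * 10 * pw(10, 4)
= 10 * 10 * 10 * 10 * 10 * 10 * 10 * 10 * 10 * 10 * pw(10, 3)
= 10 * 10 * 10 * 10 * 10 * 10 * 10 * 10 * 10 * 10 * 10 * pw(10, 2)
= 10 * 10 * 10 * 10 * 10 * 10 * 10 * 10 * 10 * 10 * 10 * 10 * pw(10, 1)
= 10 * 10 * 10 * 10 * 10 * 10 * 10 * 10 * 10 * 10 * 10 * 10 * 10 * pw(10, 0)
= 10 * 10 * 10 * 10 * 10 * 10 * 10 * 10 * 10 * 10 * 10 * 10 * 10 * 1
= 10000000000000

10000000000000


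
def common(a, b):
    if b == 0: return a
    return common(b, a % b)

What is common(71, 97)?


common(71, 97) = common(97, 71)
common(97, 71) = common(71, 26)
common(71, 26) = common(26, 19)
common(26, 19) = common(19, 7)
common(19, 7) = common(7, 5)
common(7, 5) = common(5, 2)
common(5, 2) = common(2, 1)
common(2, 1) = common(1, 0)
common(1, 0) = 1  (base case)

1


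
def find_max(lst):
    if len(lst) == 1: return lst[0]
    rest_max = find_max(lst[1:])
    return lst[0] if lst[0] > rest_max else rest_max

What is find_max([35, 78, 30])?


find_max([35, 78, 30]): compare 35 with find_max([78, 30])
find_max([78, 30]): compare 78 with find_max([30])
find_max([30]) = 30  (base case)
Compare 78 with 30 -> 78
Compare 35 with 78 -> 78

78


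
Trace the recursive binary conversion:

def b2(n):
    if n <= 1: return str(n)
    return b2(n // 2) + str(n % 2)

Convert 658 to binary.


b2(658) = b2(329) + '0'
b2(329) = b2(164) + '1'
b2(164) = b2(82) + '0'
b2(82) = b2(41) + '0'
b2(41) = b2(20) + '1'
b2(20) = b2(10) + '0'
b2(10) = b2(5) + '0'
b2(5) = b2(2) + '1'
b2(2) = b2(1) + '0'
b2(1) = '1'  (base case)
Concatenating: '1' + '0' + '1' + '0' + '0' + '1' + '0' + '0' + '1' + '0' = '1010010010'

1010010010


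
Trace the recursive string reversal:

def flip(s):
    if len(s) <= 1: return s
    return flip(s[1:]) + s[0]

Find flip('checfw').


flip('checfw') = flip('hecfw') + 'c'
flip('hecfw') = flip('ecfw') + 'h'
flip('ecfw') = flip('cfw') + 'e'
flip('cfw') = flip('fw') + 'c'
flip('fw') = flip('w') + 'f'
flip('w') = 'w'  (base case)
Concatenating: 'w' + 'f' + 'c' + 'e' + 'h' + 'c' = 'wfcehc'

wfcehc


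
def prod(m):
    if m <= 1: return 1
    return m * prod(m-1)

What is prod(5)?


prod(5)
= 5 * prod(4)
= 5 * 4 * prod(3)
= 5 * 4 * 3 * prod(2)
= 5 * 4 * 3 * 2 * prod(1)
= 5 * 4 * 3 * 2 * 1
= 120

120


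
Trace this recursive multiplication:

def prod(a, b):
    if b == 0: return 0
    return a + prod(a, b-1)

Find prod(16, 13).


prod(16, 13) = 16 + prod(16, 12)
prod(16, 12) = 16 + prod(16, 11)
prod(16, 11) = 16 + prod(16, 10)
prod(16, 10) = 16 + prod(16, 9)
prod(16, 9) = 16 + prod(16, 8)
prod(16, 8) = 16 + prod(16, 7)
prod(16, 7) = 16 + prod(16, 6)
prod(16, 6) = 16 + prod(16, 5)
prod(16, 5) = 16 + prod(16, 4)
prod(16, 4) = 16 + prod(16, 3)
prod(16, 3) = 16 + prod(16, 2)
prod(16, 2) = 16 + prod(16, 1)
prod(16, 1) = 16 + prod(16, 0)
prod(16, 0) = 0  (base case)
Total: 16 + 16 + 16 + 16 + 16 + 16 + 16 + 16 + 16 + 16 + 16 + 16 + 16 + 0 = 208

208


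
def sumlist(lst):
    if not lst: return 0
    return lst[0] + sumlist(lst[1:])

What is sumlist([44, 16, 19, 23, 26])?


sumlist([44, 16, 19, 23, 26]) = 44 + sumlist([16, 19, 23, 26])
sumlist([16, 19, 23, 26]) = 16 + sumlist([19, 23, 26])
sumlist([19, 23, 26]) = 19 + sumlist([23, 26])
sumlist([23, 26]) = 23 + sumlist([26])
sumlist([26]) = 26 + sumlist([])
sumlist([]) = 0  (base case)
Total: 44 + 16 + 19 + 23 + 26 + 0 = 128

128


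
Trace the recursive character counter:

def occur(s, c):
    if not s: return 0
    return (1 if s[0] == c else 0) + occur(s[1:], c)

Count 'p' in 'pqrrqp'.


s[0]='p' == 'p' -> 1
s[0]='q' != 'p' -> 0
s[0]='r' != 'p' -> 0
s[0]='r' != 'p' -> 0
s[0]='q' != 'p' -> 0
s[0]='p' == 'p' -> 1
Sum: 1 + 0 + 0 + 0 + 0 + 1 = 2

2


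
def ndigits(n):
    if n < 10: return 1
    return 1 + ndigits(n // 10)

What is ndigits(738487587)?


ndigits(738487587) = 1 + ndigits(73848758)
ndigits(73848758) = 1 + ndigits(7384875)
ndigits(7384875) = 1 + ndigits(738487)
ndigits(738487) = 1 + ndigits(73848)
ndigits(73848) = 1 + ndigits(7384)
ndigits(7384) = 1 + ndigits(738)
ndigits(738) = 1 + ndigits(73)
ndigits(73) = 1 + ndigits(7)
ndigits(7) = 1  (base case: 7 < 10)
Unwinding: 1 + 1 + 1 + 1 + 1 + 1 + 1 + 1 + 1 = 9

9


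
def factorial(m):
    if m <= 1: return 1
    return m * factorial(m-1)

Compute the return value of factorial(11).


factorial(11)
= 11 * factorial(10)
= 11 * 10 * factorial(9)
= 11 * 10 * 9 * factorial(8)
= 11 * 10 * 9 * 8 * factorial(7)
= 11 * 10 * 9 * 8 * 7 * factorial(6)
= 11 * 10 * 9 * 8 * 7 * 6 * factorial(5)
= 11 * 10 * 9 * 8 * 7 * 6 * 5 * factorial(4)
= 11 * 10 * 9 * 8 * 7 * 6 * 5 * 4 * factorial(3)
= 11 * 10 * 9 * 8 * 7 * 6 * 5 * 4 * 3 * factorial(2)
= 11 * 10 * 9 * 8 * 7 * 6 * 5 * 4 * 3 * 2 * factorial(1)
= 11 * 10 * 9 * 8 * 7 * 6 * 5 * 4 * 3 * 2 * 1
= 39916800

39916800


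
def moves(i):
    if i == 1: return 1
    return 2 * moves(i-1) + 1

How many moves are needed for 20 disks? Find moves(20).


moves(20) = 2 * moves(19) + 1
moves(19) = 2 * moves(18) + 1
moves(18) = 2 * moves(17) + 1
moves(17) = 2 * moves(16) + 1
moves(16) = 2 * moves(15) + 1
moves(15) = 2 * moves(14) + 1
moves(14) = 2 * moves(13) + 1
moves(13) = 2 * moves(12) + 1
moves(12) = 2 * moves(11) + 1
moves(11) = 2 * moves(10) + 1
moves(10) = 2 * moves(9) + 1
moves(9) = 2 * moves(8) + 1
moves(8) = 2 * moves(7) + 1
moves(7) = 2 * moves(6) + 1
moves(6) = 2 * moves(5) + 1
moves(5) = 2 * moves(4) + 1
moves(4) = 2 * moves(3) + 1
moves(3) = 2 * moves(2) + 1
moves(2) = 2 * moves(1) + 1
moves(1) = 1  (base case)
moves(2) = 2 * 1 + 1 = 3
moves(3) = 2 * 3 + 1 = 7
moves(4) = 2 * 7 + 1 = 15
moves(5) = 2 * 15 + 1 = 31
moves(6) = 2 * 31 + 1 = 63
moves(7) = 2 * 63 + 1 = 127
moves(8) = 2 * 127 + 1 = 255
moves(9) = 2 * 255 + 1 = 511
moves(10) = 2 * 511 + 1 = 1023
moves(11) = 2 * 1023 + 1 = 2047
moves(12) = 2 * 2047 + 1 = 4095
moves(13) = 2 * 4095 + 1 = 8191
moves(14) = 2 * 8191 + 1 = 16383
moves(15) = 2 * 16383 + 1 = 32767
moves(16) = 2 * 32767 + 1 = 65535
moves(17) = 2 * 65535 + 1 = 131071
moves(18) = 2 * 131071 + 1 = 262143
moves(19) = 2 * 262143 + 1 = 524287
moves(20) = 2 * 524287 + 1 = 1048575

1048575


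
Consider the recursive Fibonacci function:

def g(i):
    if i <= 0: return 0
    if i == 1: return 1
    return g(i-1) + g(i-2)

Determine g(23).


Computing g(23) bottom-up:
g(0) = 0
g(1) = 1
g(2) = g(1) + g(0) = 1 + 0 = 1
g(3) = g(2) + g(1) = 1 + 1 = 2
g(4) = g(3) + g(2) = 2 + 1 = 3
g(5) = g(4) + g(3) = 3 + 2 = 5
g(6) = g(5) + g(4) = 5 + 3 = 8
g(7) = g(6) + g(5) = 8 + 5 = 13
g(8) = g(7) + g(6) = 13 + 8 = 21
g(9) = g(8) + g(7) = 21 + 13 = 34
g(10) = g(9) + g(8) = 34 + 21 = 55
g(11) = g(10) + g(9) = 55 + 34 = 89
g(12) = g(11) + g(10) = 89 + 55 = 144
g(13) = g(12) + g(11) = 144 + 89 = 233
g(14) = g(13) + g(12) = 233 + 144 = 377
g(15) = g(14) + g(13) = 377 + 233 = 610
g(16) = g(15) + g(14) = 610 + 377 = 987
g(17) = g(16) + g(15) = 987 + 610 = 1597
g(18) = g(17) + g(16) = 1597 + 987 = 2584
g(19) = g(18) + g(17) = 2584 + 1597 = 4181
g(20) = g(19) + g(18) = 4181 + 2584 = 6765
g(21) = g(20) + g(19) = 6765 + 4181 = 10946
g(22) = g(21) + g(20) = 10946 + 6765 = 17711
g(23) = g(22) + g(21) = 17711 + 10946 = 28657

28657


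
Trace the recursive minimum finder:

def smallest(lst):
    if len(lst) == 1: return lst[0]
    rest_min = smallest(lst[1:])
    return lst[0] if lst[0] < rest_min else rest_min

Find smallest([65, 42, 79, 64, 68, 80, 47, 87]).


smallest([65, 42, 79, 64, 68, 80, 47, 87]): compare 65 with smallest([42, 79, 64, 68, 80, 47, 87])
smallest([42, 79, 64, 68, 80, 47, 87]): compare 42 with smallest([79, 64, 68, 80, 47, 87])
smallest([79, 64, 68, 80, 47, 87]): compare 79 with smallest([64, 68, 80, 47, 87])
smallest([64, 68, 80, 47, 87]): compare 64 with smallest([68, 80, 47, 87])
smallest([68, 80, 47, 87]): compare 68 with smallest([80, 47, 87])
smallest([80, 47, 87]): compare 80 with smallest([47, 87])
smallest([47, 87]): compare 47 with smallest([87])
smallest([87]) = 87  (base case)
Compare 47 with 87 -> 47
Compare 80 with 47 -> 47
Compare 68 with 47 -> 47
Compare 64 with 47 -> 47
Compare 79 with 47 -> 47
Compare 42 with 47 -> 42
Compare 65 with 42 -> 42

42


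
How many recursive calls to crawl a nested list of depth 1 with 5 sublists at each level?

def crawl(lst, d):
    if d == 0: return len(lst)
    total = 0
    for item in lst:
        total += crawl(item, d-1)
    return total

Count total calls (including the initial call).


At depth 0 (root): 1 call
At depth 1: each of 1 parents calls crawl on 5 children = 5 calls
Total: 1 + 5 = 6

6


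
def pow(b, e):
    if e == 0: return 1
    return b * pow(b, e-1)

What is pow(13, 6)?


pow(13, 6)
= 13 * pow(13, 5)
= 13 * 13 * pow(13, 4)
= 13 * 13 * 13 * pow(13, 3)
= 13 * 13 * 13 * 13 * pow(13, 2)
= 13 * 13 * 13 * 13 * 13 * pow(13, 1)
= 13 * 13 * 13 * 13 * 13 * 13 * pow(13, 0)
= 13 * 13 * 13 * 13 * 13 * 13 * 1
= 4826809

4826809


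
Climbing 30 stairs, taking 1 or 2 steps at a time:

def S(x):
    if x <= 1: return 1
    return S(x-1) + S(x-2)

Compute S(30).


Building up from base cases:
S(0) = 1
S(1) = 1
S(2) = S(1) + S(0) = 1 + 1 = 2
S(3) = S(2) + S(1) = 2 + 1 = 3
S(4) = S(3) + S(2) = 3 + 2 = 5
S(5) = S(4) + S(3) = 5 + 3 = 8
S(6) = S(5) + S(4) = 8 + 5 = 13
S(7) = S(6) + S(5) = 13 + 8 = 21
S(8) = S(7) + S(6) = 21 + 13 = 34
S(9) = S(8) + S(7) = 34 + 21 = 55
S(10) = S(9) + S(8) = 55 + 34 = 89
S(11) = S(10) + S(9) = 89 + 55 = 144
S(12) = S(11) + S(10) = 144 + 89 = 233
S(13) = S(12) + S(11) = 233 + 144 = 377
S(14) = S(13) + S(12) = 377 + 233 = 610
S(15) = S(14) + S(13) = 610 + 377 = 987
S(16) = S(15) + S(14) = 987 + 610 = 1597
S(17) = S(16) + S(15) = 1597 + 987 = 2584
S(18) = S(17) + S(16) = 2584 + 1597 = 4181
S(19) = S(18) + S(17) = 4181 + 2584 = 6765
S(20) = S(19) + S(18) = 6765 + 4181 = 10946
S(21) = S(20) + S(19) = 10946 + 6765 = 17711
S(22) = S(21) + S(20) = 17711 + 10946 = 28657
S(23) = S(22) + S(21) = 28657 + 17711 = 46368
S(24) = S(23) + S(22) = 46368 + 28657 = 75025
S(25) = S(24) + S(23) = 75025 + 46368 = 121393
S(26) = S(25) + S(24) = 121393 + 75025 = 196418
S(27) = S(26) + S(25) = 196418 + 121393 = 317811
S(28) = S(27) + S(26) = 317811 + 196418 = 514229
S(29) = S(28) + S(27) = 514229 + 317811 = 832040
S(30) = S(29) + S(28) = 832040 + 514229 = 1346269

1346269


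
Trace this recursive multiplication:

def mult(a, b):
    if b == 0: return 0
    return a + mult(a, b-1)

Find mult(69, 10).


mult(69, 10) = 69 + mult(69, 9)
mult(69, 9) = 69 + mult(69, 8)
mult(69, 8) = 69 + mult(69, 7)
mult(69, 7) = 69 + mult(69, 6)
mult(69, 6) = 69 + mult(69, 5)
mult(69, 5) = 69 + mult(69, 4)
mult(69, 4) = 69 + mult(69, 3)
mult(69, 3) = 69 + mult(69, 2)
mult(69, 2) = 69 + mult(69, 1)
mult(69, 1) = 69 + mult(69, 0)
mult(69, 0) = 0  (base case)
Total: 69 + 69 + 69 + 69 + 69 + 69 + 69 + 69 + 69 + 69 + 0 = 690

690


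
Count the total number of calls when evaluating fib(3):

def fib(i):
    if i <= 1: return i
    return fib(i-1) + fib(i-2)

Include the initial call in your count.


Let C(n) = total calls for fib(n)
C(0) = 1, C(1) = 1
C(2) = 1 + C(1) + C(0) = 1 + 1 + 1 = 3
C(3) = 1 + C(2) + C(1) = 1 + 3 + 1 = 5

5


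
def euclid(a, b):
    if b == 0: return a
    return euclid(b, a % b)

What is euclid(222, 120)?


euclid(222, 120) = euclid(120, 102)
euclid(120, 102) = euclid(102, 18)
euclid(102, 18) = euclid(18, 12)
euclid(18, 12) = euclid(12, 6)
euclid(12, 6) = euclid(6, 0)
euclid(6, 0) = 6  (base case)

6


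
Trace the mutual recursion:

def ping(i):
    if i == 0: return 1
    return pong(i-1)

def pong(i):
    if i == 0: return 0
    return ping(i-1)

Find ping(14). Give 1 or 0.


ping(14) = pong(13)
pong(13) = ping(12)
ping(12) = pong(11)
pong(11) = ping(10)
ping(10) = pong(9)
pong(9) = ping(8)
ping(8) = pong(7)
pong(7) = ping(6)
ping(6) = pong(5)
pong(5) = ping(4)
ping(4) = pong(3)
pong(3) = ping(2)
ping(2) = pong(1)
pong(1) = ping(0)
ping(0) = 1  (base case)
Result: 1

1


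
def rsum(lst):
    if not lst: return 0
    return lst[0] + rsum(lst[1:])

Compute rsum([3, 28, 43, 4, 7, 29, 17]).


rsum([3, 28, 43, 4, 7, 29, 17]) = 3 + rsum([28, 43, 4, 7, 29, 17])
rsum([28, 43, 4, 7, 29, 17]) = 28 + rsum([43, 4, 7, 29, 17])
rsum([43, 4, 7, 29, 17]) = 43 + rsum([4, 7, 29, 17])
rsum([4, 7, 29, 17]) = 4 + rsum([7, 29, 17])
rsum([7, 29, 17]) = 7 + rsum([29, 17])
rsum([29, 17]) = 29 + rsum([17])
rsum([17]) = 17 + rsum([])
rsum([]) = 0  (base case)
Total: 3 + 28 + 43 + 4 + 7 + 29 + 17 + 0 = 131

131


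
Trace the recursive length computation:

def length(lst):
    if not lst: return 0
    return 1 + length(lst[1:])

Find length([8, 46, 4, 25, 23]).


length([8, 46, 4, 25, 23]) = 1 + length([46, 4, 25, 23])
length([46, 4, 25, 23]) = 1 + length([4, 25, 23])
length([4, 25, 23]) = 1 + length([25, 23])
length([25, 23]) = 1 + length([23])
length([23]) = 1 + length([])
length([]) = 0  (base case)
Unwinding: 1 + 1 + 1 + 1 + 1 + 0 = 5

5


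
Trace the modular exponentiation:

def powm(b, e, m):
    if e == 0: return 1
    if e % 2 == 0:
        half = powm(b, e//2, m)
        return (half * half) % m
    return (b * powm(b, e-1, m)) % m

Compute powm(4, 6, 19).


powm(4, 6, 19): e is even, compute powm(4, 3, 19)
  powm(4, 3, 19): e is odd, compute powm(4, 2, 19)
    powm(4, 2, 19): e is even, compute powm(4, 1, 19)
      powm(4, 1, 19): e is odd, compute powm(4, 0, 19)
        powm(4, 0, 19) = 1
      (4 * 1) % 19 = 4
    half=4, (4*4) % 19 = 16
  (4 * 16) % 19 = 7
half=7, (7*7) % 19 = 11

11


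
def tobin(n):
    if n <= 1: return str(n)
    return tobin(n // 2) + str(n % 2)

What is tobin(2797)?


tobin(2797) = tobin(1398) + '1'
tobin(1398) = tobin(699) + '0'
tobin(699) = tobin(349) + '1'
tobin(349) = tobin(174) + '1'
tobin(174) = tobin(87) + '0'
tobin(87) = tobin(43) + '1'
tobin(43) = tobin(21) + '1'
tobin(21) = tobin(10) + '1'
tobin(10) = tobin(5) + '0'
tobin(5) = tobin(2) + '1'
tobin(2) = tobin(1) + '0'
tobin(1) = '1'  (base case)
Concatenating: '1' + '0' + '1' + '0' + '1' + '1' + '1' + '0' + '1' + '1' + '0' + '1' = '101011101101'

101011101101


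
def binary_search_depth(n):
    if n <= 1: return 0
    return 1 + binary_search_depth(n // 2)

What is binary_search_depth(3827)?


3827 / 2 = 1913
1913 / 2 = 956
956 / 2 = 478
478 / 2 = 239
239 / 2 = 119
119 / 2 = 59
59 / 2 = 29
29 / 2 = 14
14 / 2 = 7
7 / 2 = 3
3 / 2 = 1
Reached 1 after 11 halvings

11


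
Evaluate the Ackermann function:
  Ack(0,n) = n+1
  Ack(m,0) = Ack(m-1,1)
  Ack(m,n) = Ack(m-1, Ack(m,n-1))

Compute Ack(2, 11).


Ack(2, 11) = Ack(1, Ack(2, 10))
  Ack(2, 10) = Ack(1, Ack(2, 9))
    Ack(2, 9) = Ack(1, Ack(2, 8))
      Ack(2, 8) = Ack(1, Ack(2, 7))
        Ack(2, 7) = Ack(1, Ack(2, 6))
          Ack(2, 6) = Ack(1, Ack(2, 5))
          Ack(2, 5) = Ack(1, Ack(2, 4))
          Ack(2, 4) = Ack(1, Ack(2, 3))
          Ack(2, 3) = Ack(1, Ack(2, 2))
          Ack(2, 2) = Ack(1, Ack(2, 1))
          Ack(2, 1) = Ack(1, Ack(2, 0))
          Ack(2, 0) = Ack(1, 1)
          Ack(1, 1) = Ack(0, Ack(1, 0))
          Ack(1, 0) = Ack(0, 1)
          Ack(0, 1) = 2
            = Ack(0, 2)
          Ack(0, 2) = 3
            = Ack(1, 3)
          Ack(1, 3) = Ack(0, Ack(1, 2))
          Ack(1, 2) = Ack(0, Ack(1, 1))
          Ack(1, 1) = Ack(0, Ack(1, 0))
          Ack(1, 0) = Ack(0, 1)
          Ack(0, 1) = 2
            = Ack(0, 2)
          Ack(0, 2) = 3
... (trace truncated)
Result: Ack(2, 11) = 25

25


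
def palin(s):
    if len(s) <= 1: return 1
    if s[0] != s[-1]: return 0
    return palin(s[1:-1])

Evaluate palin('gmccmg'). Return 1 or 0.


palin('gmccmg'): s[0]='g' == s[-1]='g' -> check palin('mccm')
palin('mccm'): s[0]='m' == s[-1]='m' -> check palin('cc')
palin('cc'): s[0]='c' == s[-1]='c' -> check palin('')
palin(''): len <= 1 -> return 1  (base case)
Result: 1 (palindrome)

1
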